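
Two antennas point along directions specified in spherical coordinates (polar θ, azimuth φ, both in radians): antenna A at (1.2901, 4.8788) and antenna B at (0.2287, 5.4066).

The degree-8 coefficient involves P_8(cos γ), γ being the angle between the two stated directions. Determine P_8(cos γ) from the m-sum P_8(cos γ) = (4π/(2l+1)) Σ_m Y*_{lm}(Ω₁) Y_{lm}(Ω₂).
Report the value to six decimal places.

-0.178002

Term-by-term m-sum for l=8 (normalisation 4π/17 = 0.739198):
  term(m=-8) = -0.00000 + 0.00000j   from Y*(Ω₁)=0.08884 + 0.36382j, Y(Ω₂)=0.00000 + 0.00000j
  term(m=-7) = -0.00002 + 0.00001j   from Y*(Ω₁)=-0.39680 + 0.17054j, Y(Ω₂)=0.00006 - 0.00001j
  term(m=-6) = -0.00003 + 0.00000j   from Y*(Ω₁)=-0.02425 - 0.03764j, Y(Ω₂)=0.00035 - 0.00058j
  term(m=-5) = 0.00159 + 0.00088j   from Y*(Ω₁)=-0.25219 + 0.22969j, Y(Ω₂)=-0.00172 - 0.00504j
  term(m=-4) = 0.00283 + 0.00471j   from Y*(Ω₁)=-0.13892 - 0.10907j, Y(Ω₂)=-0.02908 - 0.01110j
  term(m=-3) = -0.00044 - 0.03527j   from Y*(Ω₁)=-0.12685 + 0.23263j, Y(Ω₂)=-0.11607 + 0.06521j
  term(m=-2) = 0.04350 - 0.07684j   from Y*(Ω₁)=-0.21248 - 0.07345j, Y(Ω₂)=-0.07123 + 0.38623j
  term(m=-1) = -0.13243 + 0.07720j   from Y*(Ω₁)=-0.03749 + 0.22317j, Y(Ω₂)=0.43337 + 0.52061j
  term(m=+0) = -0.07080 + 0.00000j   from Y*(Ω₁)=-0.23705 + 0.00000j, Y(Ω₂)=0.29865 + 0.00000j
  term(m=+1) = -0.13243 - 0.07720j   from Y*(Ω₁)=0.03749 + 0.22317j, Y(Ω₂)=-0.43337 + 0.52061j
  term(m=+2) = 0.04350 + 0.07684j   from Y*(Ω₁)=-0.21248 + 0.07345j, Y(Ω₂)=-0.07123 - 0.38623j
  term(m=+3) = -0.00044 + 0.03527j   from Y*(Ω₁)=0.12685 + 0.23263j, Y(Ω₂)=0.11607 + 0.06521j
  term(m=+4) = 0.00283 - 0.00471j   from Y*(Ω₁)=-0.13892 + 0.10907j, Y(Ω₂)=-0.02908 + 0.01110j
  term(m=+5) = 0.00159 - 0.00088j   from Y*(Ω₁)=0.25219 + 0.22969j, Y(Ω₂)=0.00172 - 0.00504j
  term(m=+6) = -0.00003 - 0.00000j   from Y*(Ω₁)=-0.02425 + 0.03764j, Y(Ω₂)=0.00035 + 0.00058j
  term(m=+7) = -0.00002 - 0.00001j   from Y*(Ω₁)=0.39680 + 0.17054j, Y(Ω₂)=-0.00006 - 0.00001j
  term(m=+8) = -0.00000 - 0.00000j   from Y*(Ω₁)=0.08884 - 0.36382j, Y(Ω₂)=0.00000 - 0.00000j
Σ over m = -0.24080 + 0.00000j; ×(4π/17) → -0.17800 + 0.00000j. Real part: -0.178002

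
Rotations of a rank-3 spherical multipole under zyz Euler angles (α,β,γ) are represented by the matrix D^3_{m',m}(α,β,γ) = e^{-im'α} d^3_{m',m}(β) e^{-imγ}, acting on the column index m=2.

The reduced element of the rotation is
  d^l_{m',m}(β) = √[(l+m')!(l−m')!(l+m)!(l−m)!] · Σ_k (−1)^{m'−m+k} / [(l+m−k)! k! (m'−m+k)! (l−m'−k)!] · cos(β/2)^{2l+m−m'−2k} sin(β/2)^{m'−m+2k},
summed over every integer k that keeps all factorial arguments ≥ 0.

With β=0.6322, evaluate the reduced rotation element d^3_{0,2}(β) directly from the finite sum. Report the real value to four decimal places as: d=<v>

d^3_{0,2}(β=0.6322) via the finite sum:
c=cos(0.632200/2)=0.950455, s=sin(0.632200/2)=0.310862; N=√[6·6·120·1]=65.726707
Admissible k: 2..3 (factorial args all ≥0)
  k=2: (−1)^0·65.7267/(12)·0.9505^4·0.3109^2 = +0.431939
  k=3: (−1)^1·65.7267/(12)·0.9505^2·0.3109^4 = -0.046206
d^3_{0,2}(0.6322) = +0.431939 -0.046206 = +0.385734

d=0.3857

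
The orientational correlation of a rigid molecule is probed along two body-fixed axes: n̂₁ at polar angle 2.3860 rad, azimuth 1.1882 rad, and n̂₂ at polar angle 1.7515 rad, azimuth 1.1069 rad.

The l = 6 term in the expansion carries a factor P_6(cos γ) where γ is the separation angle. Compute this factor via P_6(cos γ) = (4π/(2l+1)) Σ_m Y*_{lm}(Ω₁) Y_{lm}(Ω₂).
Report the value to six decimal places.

Summing Y*_{l m}(θ₁,φ₁)·Y_{l m}(θ₂,φ₂) over m ∈ [−6, 6]; prefactor 4π/(2·6+1) = 0.966644:
  m=-6: (+0.033297+0.037599i) × (+0.409981-0.153483i) = +0.019422+0.010305i  (running Σ = +0.019422+0.010305i)
  m=-5: (-0.173965+0.061966i) × (-0.202966-0.188585i) = +0.046995+0.020230i  (running Σ = +0.066417+0.030535i)
  m=-4: (+0.015385-0.380515i) × (+0.060517-0.206722i) = -0.077730-0.026208i  (running Σ = -0.011313+0.004326i)
  m=-3: (+0.394175+0.177451i) × (-0.290019+0.052507i) = -0.123636-0.030767i  (running Σ = -0.134949-0.026441i)
  m=-2: (-0.080202+0.077025i) × (-0.085613-0.114270i) = +0.015668+0.002570i  (running Σ = -0.119281-0.023870i)
  m=-1: (+0.125231+0.311189i) × (-0.132489+0.264813i) = -0.098999-0.008066i  (running Σ = -0.218280-0.031937i)
  m=0: (-0.218401-0.000000i) × (-0.122648+0.000000i) = +0.026786+0.000000i  (running Σ = -0.191493-0.031937i)
  m=1: (-0.125231+0.311189i) × (+0.132489+0.264813i) = -0.098999+0.008066i  (running Σ = -0.290492-0.023870i)
  m=2: (-0.080202-0.077025i) × (-0.085613+0.114270i) = +0.015668-0.002570i  (running Σ = -0.274824-0.026441i)
  m=3: (-0.394175+0.177451i) × (+0.290019+0.052507i) = -0.123636+0.030767i  (running Σ = -0.398460+0.004326i)
  m=4: (+0.015385+0.380515i) × (+0.060517+0.206722i) = -0.077730+0.026208i  (running Σ = -0.476190+0.030535i)
  m=5: (+0.173965+0.061966i) × (+0.202966-0.188585i) = +0.046995-0.020230i  (running Σ = -0.429195+0.010305i)
  m=6: (+0.033297-0.037599i) × (+0.409981+0.153483i) = +0.019422-0.010305i  (running Σ = -0.409773-0.000000i)
Accumulated sum -0.409773-0.000000i; after 4π/(2l+1) scaling, -0.396105-0.000000i ⇒ P_6 = -0.396105

-0.396105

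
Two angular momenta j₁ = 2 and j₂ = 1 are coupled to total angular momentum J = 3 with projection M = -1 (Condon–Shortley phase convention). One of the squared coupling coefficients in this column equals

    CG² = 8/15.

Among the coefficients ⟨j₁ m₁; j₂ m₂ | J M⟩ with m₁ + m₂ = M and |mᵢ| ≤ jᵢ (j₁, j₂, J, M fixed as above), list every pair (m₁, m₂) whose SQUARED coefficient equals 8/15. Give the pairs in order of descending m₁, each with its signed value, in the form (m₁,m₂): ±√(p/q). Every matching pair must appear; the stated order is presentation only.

Admissible pairs with m₁+m₂ = M = -1: (-2,1), (-1,0), (0,-1)
  (m₁,m₂)=(0,-1): CG² = 2/5, CG = +√(2/5)
  (m₁,m₂)=(-1,0): CG² = 8/15, CG = +√(8/15)   ← matches the target
  (m₁,m₂)=(-2,1): CG² = 1/15, CG = +√(1/15)
Pairs with CG² = 8/15: (-1,0): +√(8/15)

(-1,0): +√(8/15)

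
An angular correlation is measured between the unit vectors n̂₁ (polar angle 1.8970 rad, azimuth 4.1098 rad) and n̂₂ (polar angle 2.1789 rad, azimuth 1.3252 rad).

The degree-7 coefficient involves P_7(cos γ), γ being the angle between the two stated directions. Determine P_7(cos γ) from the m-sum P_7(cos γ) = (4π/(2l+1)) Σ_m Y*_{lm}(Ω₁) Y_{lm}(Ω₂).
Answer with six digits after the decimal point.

-0.295588

Addition theorem: P_7(cos γ) = (4π/15) Σ_m Y*_{lm}(Ω₁) Y_{lm}(Ω₂), m = −7…7:
  [-7]  conj(Y_{7,-7})(Ω₁) = -0.301263-0.162345i ; Y_{7,-7}(Ω₂) = -0.124056-0.018544i ; Δ = +0.034363+0.025726i
  [-6]  conj(Y_{7,-6})(Ω₁) = -0.385425+0.197697i ; Y_{7,-6}(Ω₂) = +0.031712+0.325160i ; Δ = -0.076506-0.119055i
  [-5]  conj(Y_{7,-5})(Ω₁) = -0.012026+0.092962i ; Y_{7,-5}(Ω₂) = +0.417373-0.148963i ; Δ = +0.008829+0.040591i
  [-4]  conj(Y_{7,-4})(Ω₁) = -0.234674-0.210537i ; Y_{7,-4}(Ω₂) = -0.131264-0.196722i ; Δ = -0.010613+0.073802i
  [-3]  conj(Y_{7,-3})(Ω₁) = -0.207453+0.050101i ; Y_{7,-3}(Ω₂) = +0.135934-0.149836i ; Δ = -0.020693+0.037894i
  [-2]  conj(Y_{7,-2})(Ω₁) = +0.083837-0.218993i ; Y_{7,-2}(Ω₂) = -0.300991-0.161006i ; Δ = -0.060494+0.052417i
  [-1]  conj(Y_{7,-1})(Ω₁) = -0.140867-0.204765i ; Y_{7,-1}(Ω₂) = +0.015884-0.063372i ; Δ = -0.015214+0.005674i
  [+0]  conj(Y_{7,0})(Ω₁) = +0.207796-0.000000i ; Y_{7,0}(Ω₂) = -0.347351+0.000000i ; Δ = -0.072178+0.000000i
  [+1]  conj(Y_{7,1})(Ω₁) = +0.140867-0.204765i ; Y_{7,1}(Ω₂) = -0.015884-0.063372i ; Δ = -0.015214-0.005674i
  [+2]  conj(Y_{7,2})(Ω₁) = +0.083837+0.218993i ; Y_{7,2}(Ω₂) = -0.300991+0.161006i ; Δ = -0.060494-0.052417i
  [+3]  conj(Y_{7,3})(Ω₁) = +0.207453+0.050101i ; Y_{7,3}(Ω₂) = -0.135934-0.149836i ; Δ = -0.020693-0.037894i
  [+4]  conj(Y_{7,4})(Ω₁) = -0.234674+0.210537i ; Y_{7,4}(Ω₂) = -0.131264+0.196722i ; Δ = -0.010613-0.073802i
  [+5]  conj(Y_{7,5})(Ω₁) = +0.012026+0.092962i ; Y_{7,5}(Ω₂) = -0.417373-0.148963i ; Δ = +0.008829-0.040591i
  [+6]  conj(Y_{7,6})(Ω₁) = -0.385425-0.197697i ; Y_{7,6}(Ω₂) = +0.031712-0.325160i ; Δ = -0.076506+0.119055i
  [+7]  conj(Y_{7,7})(Ω₁) = +0.301263-0.162345i ; Y_{7,7}(Ω₂) = +0.124056-0.018544i ; Δ = +0.034363-0.025726i
Σ over m = -0.352832-0.000000i; ×(4π/15) → -0.295588-0.000000i. Real part: -0.295588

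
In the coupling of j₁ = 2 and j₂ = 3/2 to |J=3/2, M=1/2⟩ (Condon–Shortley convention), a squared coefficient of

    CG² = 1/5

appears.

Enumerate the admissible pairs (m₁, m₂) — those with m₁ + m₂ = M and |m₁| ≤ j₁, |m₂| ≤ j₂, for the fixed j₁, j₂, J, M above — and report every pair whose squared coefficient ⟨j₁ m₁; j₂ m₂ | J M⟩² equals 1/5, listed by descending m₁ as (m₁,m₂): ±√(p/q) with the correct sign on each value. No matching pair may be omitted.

(0,1/2): −√(1/5)

Admissible pairs with m₁+m₂ = M = 1/2: (-1,3/2), (0,1/2), (1,-1/2), (2,-3/2)
  (m₁,m₂)=(2,-3/2): CG² = 2/5, CG = +√(2/5)
  (m₁,m₂)=(1,-1/2): CG² = 0/1, CG = 0
  (m₁,m₂)=(0,1/2): CG² = 1/5, CG = −√(1/5)   ← matches the target
  (m₁,m₂)=(-1,3/2): CG² = 2/5, CG = +√(2/5)
Pairs with CG² = 1/5: (0,1/2): −√(1/5)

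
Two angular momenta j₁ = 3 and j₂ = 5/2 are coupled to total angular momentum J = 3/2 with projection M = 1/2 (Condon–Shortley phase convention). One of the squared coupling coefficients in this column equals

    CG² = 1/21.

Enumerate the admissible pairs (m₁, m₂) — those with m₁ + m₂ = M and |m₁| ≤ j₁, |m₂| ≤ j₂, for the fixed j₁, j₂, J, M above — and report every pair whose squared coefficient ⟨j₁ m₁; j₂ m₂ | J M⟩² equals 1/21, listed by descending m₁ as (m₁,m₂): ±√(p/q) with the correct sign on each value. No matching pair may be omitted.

(2,-3/2): −√(1/21)

Admissible pairs with m₁+m₂ = M = 1/2: (-2,5/2), (-1,3/2), (0,1/2), (1,-1/2), (2,-3/2), (3,-5/2)
  (m₁,m₂)=(3,-5/2): CG² = 5/14, CG = +√(5/14)
  (m₁,m₂)=(2,-3/2): CG² = 1/21, CG = −√(1/21)   ← matches the target
  (m₁,m₂)=(1,-1/2): CG² = 1/105, CG = −√(1/105)
  (m₁,m₂)=(0,1/2): CG² = 4/35, CG = +√(4/35)
  (m₁,m₂)=(-1,3/2): CG² = 7/30, CG = −√(7/30)
  (m₁,m₂)=(-2,5/2): CG² = 5/21, CG = +√(5/21)
Pairs with CG² = 1/21: (2,-3/2): −√(1/21)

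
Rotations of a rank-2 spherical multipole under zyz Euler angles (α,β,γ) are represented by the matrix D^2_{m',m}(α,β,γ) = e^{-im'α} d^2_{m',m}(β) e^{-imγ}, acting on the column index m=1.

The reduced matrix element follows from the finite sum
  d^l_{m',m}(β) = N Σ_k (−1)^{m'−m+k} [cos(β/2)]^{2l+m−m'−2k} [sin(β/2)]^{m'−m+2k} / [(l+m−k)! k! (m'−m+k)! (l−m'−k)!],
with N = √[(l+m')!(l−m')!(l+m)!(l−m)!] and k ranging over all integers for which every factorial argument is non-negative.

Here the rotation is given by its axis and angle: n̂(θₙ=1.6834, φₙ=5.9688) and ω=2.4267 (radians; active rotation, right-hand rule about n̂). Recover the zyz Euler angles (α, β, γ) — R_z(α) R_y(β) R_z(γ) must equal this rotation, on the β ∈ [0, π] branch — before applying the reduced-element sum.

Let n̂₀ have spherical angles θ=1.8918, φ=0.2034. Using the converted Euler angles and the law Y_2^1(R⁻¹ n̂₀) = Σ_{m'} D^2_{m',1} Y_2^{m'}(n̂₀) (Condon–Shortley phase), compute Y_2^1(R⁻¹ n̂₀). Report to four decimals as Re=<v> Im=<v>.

Axis–angle → zyz. n̂ = (sinθₙcosφₙ, sinθₙsinφₙ, cosθₙ) = (+0.944964, -0.307274, -0.112366), ω = 2.4267.
R = I cosω + sinω [n̂]ₓ + (1−cosω) n̂n̂ᵀ gives
  R = [+0.812122, -0.435974, -0.387795; -0.583294, -0.589446, -0.558858; +0.015063, +0.680059, -0.733003]
β = atan2(√(R₁₃²+R₂₃²), R₃₃) = 2.393522; α = atan2(R₂₃, R₁₃) mod 2π = 4.105764; γ = atan2(R₃₂, −R₃₁) mod 2π = 1.592942
Need the full column D^2_{m',1} for m'=−2..2 at α=4.1058, β=2.3935, γ=1.5929.
cos(β/2)=0.365375, sin(β/2)=0.930861
d^2_{-2,1}: single k=3 term ⇒ +0.589416;  D = +0.556573+0.194005i
d^2_{-1,1}: k∈[2..3] ⇒ +0.347030 -0.750825 = -0.403794;  D = +0.326569-0.237492i
d^2_{0,1}: k∈[1..2] ⇒ +0.111218 -0.721885 = -0.610667;  D = +0.013522+0.610517i
d^2_{1,1}: k∈[0..1] ⇒ +0.017822 -0.347030 = -0.329208;  D = -0.274560-0.181646i
d^2_{2,1}: single k=0 term ⇒ -0.090809;  D = +0.084342-0.033657i
Y_2^{m'}(θ=1.8918,φ=0.2034) and Σ D·Y over m':
  (+0.5566+0.1940i)·(+0.3194-0.1376i)  (+0.3266-0.2375i)·(-0.2265+0.0467i)  (+0.0135+0.6105i)·(-0.2212+0.0000i)  (-0.2746-0.1816i)·(+0.2265+0.0467i)  (+0.0843-0.0337i)·(+0.3194+0.1376i)
Y_2^1(R⁻¹ n̂) = +0.116478-0.133733i

Re=0.1165 Im=-0.1337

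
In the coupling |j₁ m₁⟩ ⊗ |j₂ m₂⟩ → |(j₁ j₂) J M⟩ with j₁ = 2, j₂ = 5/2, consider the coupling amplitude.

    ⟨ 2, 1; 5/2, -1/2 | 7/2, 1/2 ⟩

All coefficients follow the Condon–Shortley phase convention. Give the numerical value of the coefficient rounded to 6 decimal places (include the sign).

+0.557773

j₁+j₂−J=1  J+j₁−j₂=3  J−j₁+j₂=4  j₁+j₂+J+1=9
(j₁±m₁, j₂±m₂, J±M) = (3,1,2,3,4,3)
P² = 1152/35
sum k=0..1:
  [0] +1/8 = 1/8
  [1] −1/36 = -1/36
S = 7/72
C² = P²·S² = 14/45 ; C = +0.557773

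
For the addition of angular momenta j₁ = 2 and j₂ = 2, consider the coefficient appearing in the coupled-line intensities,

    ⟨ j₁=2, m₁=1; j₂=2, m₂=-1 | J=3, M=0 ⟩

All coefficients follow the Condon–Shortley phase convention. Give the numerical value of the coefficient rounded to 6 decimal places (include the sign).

+√(2/5) ≈ +0.632456

√[7·1!3!3!/8! · 3!1!1!3!3!3!] = √(81/10)
  +(−1)^0/∏(0,1,1,1,2,2)! = 1/4  (running 1/4)
  +(−1)^1/∏(1,0,0,0,3,3)! = -1/36  (running 2/9)
⟨..|..⟩ = √(81/10)·(2/9) = +0.632456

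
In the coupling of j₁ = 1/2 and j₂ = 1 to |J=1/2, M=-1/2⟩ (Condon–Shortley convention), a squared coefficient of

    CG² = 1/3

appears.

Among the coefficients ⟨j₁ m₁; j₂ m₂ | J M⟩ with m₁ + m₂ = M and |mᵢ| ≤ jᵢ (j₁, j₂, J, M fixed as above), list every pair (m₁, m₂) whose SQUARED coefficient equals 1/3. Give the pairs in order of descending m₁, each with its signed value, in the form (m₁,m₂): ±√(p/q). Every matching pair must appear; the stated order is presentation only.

Admissible pairs with m₁+m₂ = M = -1/2: (-1/2,0), (1/2,-1)
  (m₁,m₂)=(1/2,-1): CG² = 2/3, CG = +√(2/3)
  (m₁,m₂)=(-1/2,0): CG² = 1/3, CG = −√(1/3)   ← matches the target
Pairs with CG² = 1/3: (-1/2,0): −√(1/3)

(-1/2,0): −√(1/3)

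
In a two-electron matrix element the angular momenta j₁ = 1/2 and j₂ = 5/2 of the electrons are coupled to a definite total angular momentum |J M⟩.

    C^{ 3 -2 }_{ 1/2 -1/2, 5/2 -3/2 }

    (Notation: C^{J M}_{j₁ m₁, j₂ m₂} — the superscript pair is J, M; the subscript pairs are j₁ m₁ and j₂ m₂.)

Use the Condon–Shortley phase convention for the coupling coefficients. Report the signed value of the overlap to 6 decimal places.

+0.912871

triangle: 0!·1!·5!/7! = 120/5040
(j±m)!: 0!·1!·1!·4!·1!·5! = 2880
prefactor² = (2J+1)·Δ·N² = 480
  k=0: +1/(0!·0!·1!·1!·0!·4!) = 1/24
Σ = 1/24  ⇒  CG² = 480·(1/24)² = 5/6
CG = +√(5/6) = +0.912871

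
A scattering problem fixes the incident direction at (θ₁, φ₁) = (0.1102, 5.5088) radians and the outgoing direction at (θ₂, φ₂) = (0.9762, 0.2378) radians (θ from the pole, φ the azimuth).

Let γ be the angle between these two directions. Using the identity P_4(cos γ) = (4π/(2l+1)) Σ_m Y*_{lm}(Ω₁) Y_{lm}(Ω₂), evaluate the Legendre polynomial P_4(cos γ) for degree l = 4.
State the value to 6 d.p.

Term-by-term m-sum for l=4 (normalisation 4π/9 = 1.396263):
  m=-4: (-0.000065-0.000003i) × (+0.121007-0.169644i) = -0.000008+0.000011i  (running Σ = -0.000008+0.000011i)
  m=-3: (-0.001131-0.001208i) × (+0.301368-0.260821i) = -0.000656-0.000069i  (running Σ = -0.000664-0.000059i)
  m=-2: (+0.000527-0.023928i) × (+0.244190-0.125765i) = -0.002881-0.005909i  (running Σ = -0.003545-0.005968i)
  m=-1: (+0.144739-0.141586i) × (-0.171413+0.041548i) = -0.018928+0.030283i  (running Σ = -0.022472+0.024315i)
  m=0: (+0.795647-0.000000i) × (-0.313918+0.000000i) = -0.249768+0.000000i  (running Σ = -0.272241+0.024315i)
  m=1: (-0.144739-0.141586i) × (+0.171413+0.041548i) = -0.018928-0.030283i  (running Σ = -0.291168-0.005968i)
  m=2: (+0.000527+0.023928i) × (+0.244190+0.125765i) = -0.002881+0.005909i  (running Σ = -0.294049-0.000059i)
  m=3: (+0.001131-0.001208i) × (-0.301368-0.260821i) = -0.000656+0.000069i  (running Σ = -0.294705+0.000011i)
  m=4: (-0.000065+0.000003i) × (+0.121007+0.169644i) = -0.000008-0.000011i  (running Σ = -0.294713-0.000000i)
Total Σ_m = -0.294713-0.000000i. Multiply by 1.396263: -0.411497-0.000000i. P_4(cos γ) = -0.411497

-0.411497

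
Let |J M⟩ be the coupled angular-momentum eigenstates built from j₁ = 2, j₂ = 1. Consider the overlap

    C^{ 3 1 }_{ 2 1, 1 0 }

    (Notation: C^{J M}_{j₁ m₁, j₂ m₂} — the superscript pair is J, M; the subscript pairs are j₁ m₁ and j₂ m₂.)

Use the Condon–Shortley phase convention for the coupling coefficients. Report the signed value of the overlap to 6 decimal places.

+0.730297

√[7·0!4!2!/7! · 3!1!1!1!4!2!] = √(96/5)
  +(−1)^0/∏(0,0,1,1,3,1)! = 1/6  (running 1/6)
⟨..|..⟩ = √(96/5)·(1/6) = +0.730297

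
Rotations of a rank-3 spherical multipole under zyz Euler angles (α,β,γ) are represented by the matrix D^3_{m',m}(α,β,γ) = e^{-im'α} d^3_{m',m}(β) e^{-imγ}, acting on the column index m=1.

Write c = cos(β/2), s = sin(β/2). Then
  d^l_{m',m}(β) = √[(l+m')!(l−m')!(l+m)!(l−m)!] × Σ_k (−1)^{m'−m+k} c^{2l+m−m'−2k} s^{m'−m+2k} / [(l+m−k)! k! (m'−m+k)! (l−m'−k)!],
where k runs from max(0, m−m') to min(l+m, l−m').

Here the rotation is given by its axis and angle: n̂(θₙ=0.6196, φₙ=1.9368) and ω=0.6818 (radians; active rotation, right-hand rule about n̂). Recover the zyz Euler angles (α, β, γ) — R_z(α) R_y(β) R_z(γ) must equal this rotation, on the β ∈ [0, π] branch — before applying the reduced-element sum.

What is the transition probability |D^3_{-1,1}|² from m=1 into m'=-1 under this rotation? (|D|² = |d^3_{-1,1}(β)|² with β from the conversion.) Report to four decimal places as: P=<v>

P=0.0394

Axis–angle → zyz. n̂ = (sinθₙcosφₙ, sinθₙsinφₙ, cosθₙ) = (-0.207828, +0.542246, +0.814111), ω = 0.6818.
R = I cosω + sinω [n̂]ₓ + (1−cosω) n̂n̂ᵀ gives
  R = [+0.786096, -0.538240, +0.303894; +0.487852, +0.842173, +0.229662; -0.379544, -0.032281, +0.924610]
β = atan2(√(R₁₃²+R₂₃²), R₃₃) = 0.390785; α = atan2(R₂₃, R₁₃) mod 2π = 0.647159; γ = atan2(R₃₂, −R₃₁) mod 2π = 6.198337
D^3_{-1,1}(0.6472,0.3908,6.1983) = e^{-i·-1·0.6472}·d^3_{-1,1}(0.3908)·e^{-i·1·6.1983}. Compute d first:
c=cos(0.390785/2)=0.980972, s=sin(0.390785/2)=0.194152; N=√[2·24·24·2]=48.000000
k∈{2,3,4} keeps every argument non-negative
  k=2: (−1)^0·48.0000/(8)·0.9810^4·0.1942^2 = +0.209440
  k=3: (−1)^1·48.0000/(6)·0.9810^2·0.1942^4 = -0.010939
  k=4: (−1)^2·48.0000/(48)·0.9810^0·0.1942^6 = +0.000054
d^3_{-1,1}(0.3908) = +0.209440 -0.010939 +0.000054 = +0.198555
|D^3_{-1,1}|² = |d^3_{-1,1}(β)|² = (+0.198555)² = 0.039424 (the z-rotation phases have unit modulus)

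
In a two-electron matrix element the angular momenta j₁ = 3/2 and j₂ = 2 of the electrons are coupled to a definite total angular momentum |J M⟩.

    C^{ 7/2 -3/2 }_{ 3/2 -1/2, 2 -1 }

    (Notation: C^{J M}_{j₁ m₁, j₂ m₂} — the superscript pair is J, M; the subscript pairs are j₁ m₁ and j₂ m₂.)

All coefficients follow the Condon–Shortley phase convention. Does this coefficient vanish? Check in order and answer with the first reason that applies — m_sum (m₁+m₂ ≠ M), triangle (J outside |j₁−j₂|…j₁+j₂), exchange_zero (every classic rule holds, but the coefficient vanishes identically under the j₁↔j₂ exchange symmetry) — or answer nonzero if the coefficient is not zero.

m-sum: m₁+m₂ = -1/2+(-1) = -3/2, M = -3/2  ✓
triangle: |j₁−j₂| = 1/2 ≤ J = 7/2 ≤ j₁+j₂ = 7/2  ✓
exchange: j₁≠j₂ or m₁≠m₂ — the exchange symmetry imposes no constraint here
value check: CG = +√(4/7) = +0.755929 ≠ 0

nonzero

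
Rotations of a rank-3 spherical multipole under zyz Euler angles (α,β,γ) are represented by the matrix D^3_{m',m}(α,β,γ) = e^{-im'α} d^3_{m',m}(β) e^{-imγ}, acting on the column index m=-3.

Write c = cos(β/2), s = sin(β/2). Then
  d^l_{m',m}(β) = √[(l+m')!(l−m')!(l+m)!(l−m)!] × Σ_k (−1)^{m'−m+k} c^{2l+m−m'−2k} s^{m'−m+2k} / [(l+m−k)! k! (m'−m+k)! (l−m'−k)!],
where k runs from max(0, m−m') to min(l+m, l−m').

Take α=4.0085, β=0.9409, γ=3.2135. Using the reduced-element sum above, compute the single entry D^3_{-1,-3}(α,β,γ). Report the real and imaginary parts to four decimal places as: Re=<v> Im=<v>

Re=0.2356 Im=0.4437

D^3_{-1,-3}(4.0085,0.9409,3.2135) = e^{-i·-1·4.0085}·d^3_{-1,-3}(0.9409)·e^{-i·-3·3.2135}. Compute d first:
With c≡cos(β/2)=0.891364 and s≡sin(β/2)=0.453287, N=[2·24·1·720]^{1/2}=185.903201
The bounds max(0,m−m')=0 and min(l+m,l−m')=0 give 1 term
  k=0: (−1)^2·185.9032/(48)·0.8914^4·0.4533^2 = +0.502359
d^3_{-1,-3}(0.9409) = +0.502359
Attach z-rotation phases: D = e^{-i(-1)(4.0085)}·(+0.502359)·e^{-i(-3)(3.2135)} = +0.235610+0.443680i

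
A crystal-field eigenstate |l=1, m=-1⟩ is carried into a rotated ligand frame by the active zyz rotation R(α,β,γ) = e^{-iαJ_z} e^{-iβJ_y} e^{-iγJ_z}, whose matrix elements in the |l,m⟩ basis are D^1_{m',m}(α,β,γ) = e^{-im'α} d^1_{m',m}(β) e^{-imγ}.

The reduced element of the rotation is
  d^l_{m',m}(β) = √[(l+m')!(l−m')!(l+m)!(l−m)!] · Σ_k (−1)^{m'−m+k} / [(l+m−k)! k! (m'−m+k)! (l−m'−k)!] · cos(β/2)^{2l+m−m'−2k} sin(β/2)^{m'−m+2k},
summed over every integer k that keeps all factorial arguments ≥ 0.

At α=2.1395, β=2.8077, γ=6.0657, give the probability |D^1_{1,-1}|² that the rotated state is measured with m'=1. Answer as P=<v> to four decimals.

Split into d^1_{1,-1}(β=2.8077) × two z-phases.
With c≡cos(β/2)=0.166172 and s≡sin(β/2)=0.986097, N=[2·1·1·2]^{1/2}=2.000000
The bounds max(0,m−m')=0 and min(l+m,l−m')=0 give 1 term
  k=0: (−1)^2·2.0000/(2)·0.1662^0·0.9861^2 = +0.972387
d^1_{1,-1}(2.8077) = +0.972387
|D^1_{1,-1}|² = |d^1_{1,-1}(β)|² = (+0.972387)² = 0.945536 (the z-rotation phases have unit modulus)

P=0.9455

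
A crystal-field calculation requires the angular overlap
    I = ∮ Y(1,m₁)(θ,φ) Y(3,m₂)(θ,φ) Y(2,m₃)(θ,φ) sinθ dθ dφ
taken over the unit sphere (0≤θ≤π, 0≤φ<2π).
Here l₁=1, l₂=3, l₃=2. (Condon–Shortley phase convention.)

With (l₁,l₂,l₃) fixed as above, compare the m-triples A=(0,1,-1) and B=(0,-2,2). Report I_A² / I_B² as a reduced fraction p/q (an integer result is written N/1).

l's match ⇒ only the (l;m) 3-j factors differ between A and B.
A: triangle coeff Δ(1,3,2) = 1/105; Σ_t [1,1]: t=1:−1/6 = -1/6; (3j)²=8/105 [(1 3 2; 0 1 -1)], sign=+1
B: triangle coeff Δ(1,3,2) = 1/105; Σ_t [1,1]: t=1:−1/24 = -1/24; (3j)²=1/21 [(1 3 2; 0 -2 2)], sign=-1
I_A²/I_B² = (8/105)/(1/21) = 8/5

8/5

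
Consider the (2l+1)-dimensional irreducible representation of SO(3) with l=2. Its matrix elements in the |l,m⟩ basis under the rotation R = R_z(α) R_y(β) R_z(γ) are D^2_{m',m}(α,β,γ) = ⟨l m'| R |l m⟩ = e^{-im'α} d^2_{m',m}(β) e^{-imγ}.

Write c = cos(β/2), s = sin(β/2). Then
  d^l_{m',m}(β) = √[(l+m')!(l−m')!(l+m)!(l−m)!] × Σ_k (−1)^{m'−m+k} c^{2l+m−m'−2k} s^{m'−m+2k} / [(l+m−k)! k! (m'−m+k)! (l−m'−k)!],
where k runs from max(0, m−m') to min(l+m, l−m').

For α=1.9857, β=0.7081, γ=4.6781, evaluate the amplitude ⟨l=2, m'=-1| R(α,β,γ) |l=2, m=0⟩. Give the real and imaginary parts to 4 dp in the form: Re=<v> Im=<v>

First d^2_{-1,0}(β=0.7081), then the phase factors e^{-i(-1)α} and e^{-i(0)γ}:
With c≡cos(β/2)=0.937976 and s≡sin(β/2)=0.346699, N=[1·6·2·2]^{1/2}=4.898979
The bounds max(0,m−m')=1 and min(l+m,l−m')=2 give 2 terms
  k=1: (−1)^0·4.8990/(2)·0.9380^3·0.3467^1 = +0.700817
  k=2: (−1)^1·4.8990/(2)·0.9380^1·0.3467^3 = -0.095747
d^2_{-1,0}(0.7081) = +0.700817 -0.095747 = +0.605069
Phases: e^{-i·(-1)·1.9857}=-0.403102+0.915155i, e^{-i·(0)·4.6781}=+1.000000+0.000000i ⇒ D=-0.243904+0.553732i

Re=-0.2439 Im=0.5537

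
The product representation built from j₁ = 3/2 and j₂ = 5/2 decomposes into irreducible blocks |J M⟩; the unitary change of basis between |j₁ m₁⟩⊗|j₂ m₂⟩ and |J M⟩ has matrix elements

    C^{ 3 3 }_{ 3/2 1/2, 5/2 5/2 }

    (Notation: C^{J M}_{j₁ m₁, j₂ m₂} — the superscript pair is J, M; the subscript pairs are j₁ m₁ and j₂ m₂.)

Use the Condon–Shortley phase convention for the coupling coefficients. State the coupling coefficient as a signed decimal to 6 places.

-0.790569  (= −√(5/8))

√[7·1!2!4!/8! · 2!1!5!0!6!0!] = √(1440)
  +(−1)^1/∏(1,0,0,4,2,0)! = -1/48  (running -1/48)
⟨..|..⟩ = √(1440)·(-1/48) = -0.790569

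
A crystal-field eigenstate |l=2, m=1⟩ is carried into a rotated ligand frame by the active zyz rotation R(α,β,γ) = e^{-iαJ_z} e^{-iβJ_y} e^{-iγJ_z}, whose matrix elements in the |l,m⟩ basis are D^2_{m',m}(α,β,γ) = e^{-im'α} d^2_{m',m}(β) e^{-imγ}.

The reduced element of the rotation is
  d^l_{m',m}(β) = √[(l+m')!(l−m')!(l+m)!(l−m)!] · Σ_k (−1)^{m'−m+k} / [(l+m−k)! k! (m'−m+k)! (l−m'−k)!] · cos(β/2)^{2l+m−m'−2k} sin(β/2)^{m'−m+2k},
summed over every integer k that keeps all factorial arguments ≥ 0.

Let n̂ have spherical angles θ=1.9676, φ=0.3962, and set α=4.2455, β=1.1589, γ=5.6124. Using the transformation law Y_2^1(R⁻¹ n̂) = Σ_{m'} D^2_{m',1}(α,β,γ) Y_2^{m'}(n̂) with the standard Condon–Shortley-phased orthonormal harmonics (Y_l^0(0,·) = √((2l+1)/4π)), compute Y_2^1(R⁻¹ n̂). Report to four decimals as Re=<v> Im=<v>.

Re=-0.1940 Im=0.3173

Need the full column D^2_{m',1} for m'=−2..2 at α=4.2455, β=1.1589, γ=5.6124.
cos(β/2)=0.836764, sin(β/2)=0.547564
d^2_{-2,1}: single k=3 term ⇒ +0.274750;  D = -0.265303+0.071427i
d^2_{-1,1}: k∈[2..3] ⇒ +0.629791 -0.089896 = +0.539896;  D = +0.109322-0.528712i
d^2_{0,1}: k∈[1..2] ⇒ +0.785813 -0.336498 = +0.449315;  D = +0.351963+0.279295i
d^2_{1,1}: k∈[0..1] ⇒ +0.490243 -0.629791 = -0.139548;  D = +0.126662-0.058569i
d^2_{2,1}: single k=0 term ⇒ -0.641614;  D = -0.021661+0.641248i
Y_2^{m'}(θ=1.9676,φ=0.3962) and Σ D·Y over m':
  (-0.2653+0.0714i)·(+0.2307-0.2340i)  (+0.1093-0.5287i)·(-0.2540+0.1063i)  (+0.3520+0.2793i)·(-0.1741+0.0000i)  (+0.1267-0.0586i)·(+0.2540+0.1063i)  (-0.0217+0.6412i)·(+0.2307+0.2340i)
Y_2^1(R⁻¹ n̂) = -0.193973+0.317318i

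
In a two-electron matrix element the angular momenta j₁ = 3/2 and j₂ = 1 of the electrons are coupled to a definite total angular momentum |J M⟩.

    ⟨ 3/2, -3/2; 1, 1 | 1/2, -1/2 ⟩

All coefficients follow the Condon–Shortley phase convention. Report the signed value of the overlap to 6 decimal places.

j₁+j₂−J=2  J+j₁−j₂=1  J−j₁+j₂=0  j₁+j₂+J+1=4
(j₁±m₁, j₂±m₂, J±M) = (0,3,2,0,0,1)
P² = 2
sum k=2..2:
  [2] +1/2 = 1/2
S = 1/2
C² = P²·S² = 1/2 ; C = +0.707107

+√(1/2) ≈ +0.707107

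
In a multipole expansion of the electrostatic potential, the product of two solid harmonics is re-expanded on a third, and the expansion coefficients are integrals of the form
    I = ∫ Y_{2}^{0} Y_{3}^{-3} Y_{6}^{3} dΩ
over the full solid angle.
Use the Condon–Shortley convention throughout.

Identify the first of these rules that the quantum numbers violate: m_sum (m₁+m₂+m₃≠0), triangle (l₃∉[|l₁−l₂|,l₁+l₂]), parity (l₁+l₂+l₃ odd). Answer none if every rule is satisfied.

azimuthal sum: 0 − 3 + 3 = 0  ✓
l₃ must lie in [1,5]; have l₃=6  ✗
L = 2 + 3 + 6 = 11 (odd)

triangle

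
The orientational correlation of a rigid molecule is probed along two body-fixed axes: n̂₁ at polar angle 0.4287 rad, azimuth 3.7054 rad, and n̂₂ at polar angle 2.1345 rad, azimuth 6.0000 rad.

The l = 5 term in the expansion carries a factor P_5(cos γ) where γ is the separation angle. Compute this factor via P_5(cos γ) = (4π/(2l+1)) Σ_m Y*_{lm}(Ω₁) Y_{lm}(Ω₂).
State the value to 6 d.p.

Expand P_5 via completeness: Σ_{m} conj(Y_{5,m}) at Ω₁ times Y_{5,m} at Ω₂ —
  m=-5: Y*=0.00546 - 0.00183j  Y=0.03089 + 0.19789j  product 0.00053 + 0.00102j
  m=-4: Y*=-0.02520 + 0.03088j  Y=-0.16982 - 0.36256j  product 0.01548 + 0.00389j
  m=-3: Y*=0.01927 - 0.15898j  Y=0.21653 + 0.24626j  product 0.04332 - 0.02968j
  m=-2: Y*=0.16922 + 0.35650j  Y=0.07835 + 0.04982j  product -0.00450 + 0.03636j
  m=-1: Y*=-0.42635 - 0.26957j  Y=-0.33410 - 0.09723j  product 0.11624 + 0.13152j
  m=+0: Y*=0.02175 + 0.00000j  Y=-0.00939 + 0.00000j  product -0.00020 + 0.00000j
  m=+1: Y*=0.42635 - 0.26957j  Y=0.33410 - 0.09723j  product 0.11624 - 0.13152j
  m=+2: Y*=0.16922 - 0.35650j  Y=0.07835 - 0.04982j  product -0.00450 - 0.03636j
  m=+3: Y*=-0.01927 - 0.15898j  Y=-0.21653 + 0.24626j  product 0.04332 + 0.02968j
  m=+4: Y*=-0.02520 - 0.03088j  Y=-0.16982 + 0.36256j  product 0.01548 - 0.00389j
  m=+5: Y*=-0.00546 - 0.00183j  Y=-0.03089 + 0.19789j  product 0.00053 - 0.00102j
Total Σ_m = 0.34192 - 0.00000j. Multiply by 1.142397: 0.39061 - 0.00000j. P_5(cos γ) = 0.390613

0.390613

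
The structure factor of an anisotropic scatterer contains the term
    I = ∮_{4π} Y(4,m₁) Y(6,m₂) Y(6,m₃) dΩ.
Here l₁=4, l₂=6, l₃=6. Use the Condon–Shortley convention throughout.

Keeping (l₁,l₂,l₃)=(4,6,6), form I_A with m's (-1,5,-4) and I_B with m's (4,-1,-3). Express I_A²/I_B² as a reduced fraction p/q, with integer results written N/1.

55/686

Shared (l₁,l₂,l₃)=(4,6,6): N and (l;000)² cancel in I_A²/I_B².
A: Δ = 4!·4!·8!/17! = 1/15315300; Racah Σ t=3..4: t=3:−1/967680 t=4:+1/725760 = 1/2903040; ⇒ 3j(4 6 6; -1 5 -4)² = 5/3094, sgn +1
B: Δ = 4!·4!·8!/17! = 1/15315300; Racah Σ t=0..0: t=0:+1/414720 = 1/414720; ⇒ 3j(4 6 6; 4 -1 -3)² = 49/2431, sgn -1
I_A²/I_B² = (5/3094)/(49/2431) = 55/686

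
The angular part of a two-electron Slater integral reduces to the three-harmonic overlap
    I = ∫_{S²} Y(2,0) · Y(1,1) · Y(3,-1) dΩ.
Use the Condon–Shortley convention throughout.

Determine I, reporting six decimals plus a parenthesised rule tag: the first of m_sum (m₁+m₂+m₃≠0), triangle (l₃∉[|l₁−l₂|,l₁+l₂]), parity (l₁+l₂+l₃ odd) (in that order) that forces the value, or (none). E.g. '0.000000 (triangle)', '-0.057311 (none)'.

-0.202301 (none)

Rules hold: Σm=0, L=6 even, 1≤3≤3.
N = 5·3·7 = 105
Δ = 0!·4!·2!/7! = 1/105
Racah Σ t=0..0: t=0:+1/4 = 1/4
⇒ 3j(2 1 3; 0 0 0)² = 3/35, sgn -1
Racah Σ t=0..0: t=0:+1/8 = 1/8
⇒ 3j(2 1 3; 0 1 -1)² = 2/35, sgn +1
4πI² = N·(3j₀)²·(3jₘ)² = 18/35
I = -1·√(0.514286/4π) = -0.20230066
No selection rule forces the value: the integral is nonzero (none).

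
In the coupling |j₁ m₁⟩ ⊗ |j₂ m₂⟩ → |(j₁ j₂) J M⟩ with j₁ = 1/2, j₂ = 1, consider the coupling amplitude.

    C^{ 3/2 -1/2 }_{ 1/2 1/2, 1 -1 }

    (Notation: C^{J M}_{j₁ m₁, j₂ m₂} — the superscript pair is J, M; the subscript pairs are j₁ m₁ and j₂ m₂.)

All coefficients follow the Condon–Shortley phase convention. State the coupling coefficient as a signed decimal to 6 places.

j₁+j₂−J=0  J+j₁−j₂=1  J−j₁+j₂=2  j₁+j₂+J+1=4
(j₁±m₁, j₂±m₂, J±M) = (1,0,0,2,1,2)
P² = 4/3
sum k=0..0:
  [0] +1/2 = 1/2
S = 1/2
C² = P²·S² = 1/3 ; C = +0.577350

+0.577350  (= +√(1/3))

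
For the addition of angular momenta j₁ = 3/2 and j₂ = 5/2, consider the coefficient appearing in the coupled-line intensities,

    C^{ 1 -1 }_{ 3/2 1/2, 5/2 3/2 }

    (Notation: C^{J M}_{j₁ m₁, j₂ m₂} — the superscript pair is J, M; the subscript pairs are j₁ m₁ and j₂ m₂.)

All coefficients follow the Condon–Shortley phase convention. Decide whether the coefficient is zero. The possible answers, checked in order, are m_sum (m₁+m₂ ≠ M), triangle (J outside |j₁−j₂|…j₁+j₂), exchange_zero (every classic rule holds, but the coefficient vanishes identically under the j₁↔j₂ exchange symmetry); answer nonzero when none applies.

m_sum

m-sum: m₁+m₂ = 1/2+3/2 = 2, M = -1  ✗ ⇒ coefficient is 0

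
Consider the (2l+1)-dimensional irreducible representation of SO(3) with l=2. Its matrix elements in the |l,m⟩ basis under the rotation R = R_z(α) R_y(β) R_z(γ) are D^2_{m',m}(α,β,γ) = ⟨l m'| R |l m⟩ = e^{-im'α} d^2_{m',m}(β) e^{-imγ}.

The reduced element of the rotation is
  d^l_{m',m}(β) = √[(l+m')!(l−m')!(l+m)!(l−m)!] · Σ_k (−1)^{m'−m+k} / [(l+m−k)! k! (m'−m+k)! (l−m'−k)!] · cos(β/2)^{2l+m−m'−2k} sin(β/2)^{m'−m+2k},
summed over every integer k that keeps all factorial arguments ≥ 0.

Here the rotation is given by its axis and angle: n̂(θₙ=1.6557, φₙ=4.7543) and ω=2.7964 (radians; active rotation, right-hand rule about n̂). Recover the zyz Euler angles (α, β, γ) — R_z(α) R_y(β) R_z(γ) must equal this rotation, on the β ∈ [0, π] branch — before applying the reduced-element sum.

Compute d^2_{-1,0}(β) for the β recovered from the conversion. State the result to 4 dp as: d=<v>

d=-0.4257

Axis–angle → zyz. n̂ = (sinθₙcosφₙ, sinθₙsinφₙ, cosθₙ) = (+0.041748, -0.995523, -0.084802), ω = 2.7964.
R = I cosω + sinω [n̂]ₓ + (1−cosω) n̂n̂ᵀ gives
  R = [-0.937627, -0.051975, -0.343735; -0.109365, +0.982659, +0.149737; +0.329991, +0.177991, -0.927052]
β = atan2(√(R₁₃²+R₂₃²), R₃₃) = 2.757268; α = atan2(R₂₃, R₁₃) mod 2π = 2.730762; γ = atan2(R₃₂, −R₃₁) mod 2π = 2.646940
d^2_{-1,0}(β=2.7573) via the finite sum:
c=cos(2.757268/2)=0.190982, s=sin(2.757268/2)=0.981594; N=√[1·6·2·2]=4.898979
k∈{1,2} keeps every argument non-negative
  k=1: (−1)^0·4.8990/(2)·0.1910^3·0.9816^1 = +0.016749
  k=2: (−1)^1·4.8990/(2)·0.1910^1·0.9816^3 = -0.442449
d^2_{-1,0}(2.7573) = +0.016749 -0.442449 = -0.425700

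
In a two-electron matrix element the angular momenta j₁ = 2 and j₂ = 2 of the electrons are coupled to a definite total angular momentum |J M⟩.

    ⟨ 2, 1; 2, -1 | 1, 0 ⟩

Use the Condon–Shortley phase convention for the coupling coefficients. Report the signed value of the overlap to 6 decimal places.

-0.316228

triangle: 3!*1!*1!/6! = 6/720
(j±m)!: 3!*1!*1!*3!*1!*1! = 36
prefactor² = (2J+1)*Δ*N² = 9/10
  k=0: +1/(0!*3!*1!*1!*0!*0!) = 1/6
  k=1: −1/(1!*2!*0!*0!*1!*1!) = -1/2
Σ = -1/3  ⇒  CG² = 9/10*(-1/3)² = 1/10
CG = −√(1/10) = -0.316228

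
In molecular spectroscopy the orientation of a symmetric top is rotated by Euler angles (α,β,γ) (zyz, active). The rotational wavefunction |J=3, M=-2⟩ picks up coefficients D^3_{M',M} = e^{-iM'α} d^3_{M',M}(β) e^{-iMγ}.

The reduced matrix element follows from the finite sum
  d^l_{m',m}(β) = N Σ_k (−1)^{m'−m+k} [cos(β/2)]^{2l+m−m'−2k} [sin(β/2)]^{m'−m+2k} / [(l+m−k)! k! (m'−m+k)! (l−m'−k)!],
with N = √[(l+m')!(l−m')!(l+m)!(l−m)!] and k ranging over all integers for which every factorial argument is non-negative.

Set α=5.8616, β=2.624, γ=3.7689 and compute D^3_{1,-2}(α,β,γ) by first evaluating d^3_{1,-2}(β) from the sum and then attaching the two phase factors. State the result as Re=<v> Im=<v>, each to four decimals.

D^3_{1,-2}(5.8616,2.6240,3.7689) = e^{-i·1·5.8616}·d^3_{1,-2}(2.6240)·e^{-i·-2·3.7689}. Compute d first:
c=cos(2.624000/2)=0.255917, s=sin(2.624000/2)=0.966699; N=√[24·2·1·120]=75.894664
The bounds max(0,m−m')=0 and min(l+m,l−m')=1 give 2 terms
  k=0: (−1)^3·75.8947/(12)·0.2559^3·0.9667^3 = -0.095764
  k=1: (−1)^4·75.8947/(24)·0.2559^1·0.9667^5 = +0.683211
d^3_{1,-2}(2.6240) = -0.095764 +0.683211 = +0.587448
D = (+0.912441+0.409207i)·(+0.587448)·(+0.310940+0.950430i) = -0.061805+0.584187i

Re=-0.0618 Im=0.5842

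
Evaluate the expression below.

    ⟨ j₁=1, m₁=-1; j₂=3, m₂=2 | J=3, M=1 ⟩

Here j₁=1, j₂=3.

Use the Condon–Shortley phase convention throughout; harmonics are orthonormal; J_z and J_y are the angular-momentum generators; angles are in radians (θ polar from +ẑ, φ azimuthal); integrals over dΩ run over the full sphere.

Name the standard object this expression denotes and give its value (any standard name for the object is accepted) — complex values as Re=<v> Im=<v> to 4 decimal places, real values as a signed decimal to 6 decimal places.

Clebsch–Gordan coefficient, −√(5/12) ≈ -0.645497

This is a Clebsch–Gordan (vector-coupling) coefficient.
j₁+j₂−J=1  J+j₁−j₂=1  J−j₁+j₂=5  j₁+j₂+J+1=8
(j₁±m₁, j₂±m₂, J±M) = (0,2,5,1,4,2)
P² = 240
sum k=1..1:
  [1] −1/24 = -1/24
S = -1/24
C² = P²·S² = 5/12 ; C = -0.645497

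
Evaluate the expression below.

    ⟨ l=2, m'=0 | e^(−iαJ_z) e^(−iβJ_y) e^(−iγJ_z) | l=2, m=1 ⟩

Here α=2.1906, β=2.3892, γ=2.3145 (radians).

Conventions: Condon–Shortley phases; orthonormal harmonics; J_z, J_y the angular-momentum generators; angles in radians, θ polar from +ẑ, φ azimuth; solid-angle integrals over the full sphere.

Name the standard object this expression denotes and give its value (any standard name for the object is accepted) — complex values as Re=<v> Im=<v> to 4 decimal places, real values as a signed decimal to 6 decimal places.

Wigner D-matrix element, Re=0.4137 Im=0.4497

This is a Wigner D-matrix element — the rotation-matrix element ⟨l m'| R(α,β,γ) |l m⟩ in the angular-momentum basis.
D^2_{0,1}(2.1906,2.3892,2.3145) = e^{-i·0·2.1906}·d^2_{0,1}(2.3892)·e^{-i·1·2.3145}. Compute d first:
With c≡cos(β/2)=0.367385 and s≡sin(β/2)=0.930069, N=[2·2·6·1]^{1/2}=4.898979
Admissible k: 1..2 (factorial args all ≥0)
  k=1: (−1)^0·4.8990/(2)·0.3674^3·0.9301^1 = +0.112968
  k=2: (−1)^1·4.8990/(2)·0.3674^1·0.9301^3 = -0.724007
d^2_{0,1}(2.3892) = +0.112968 -0.724007 = -0.611039
Phases: e^{-i·(0)·2.1906}=+1.000000+0.000000i, e^{-i·(1)·2.3145}=-0.677018-0.735966i ⇒ D=+0.413684+0.449704i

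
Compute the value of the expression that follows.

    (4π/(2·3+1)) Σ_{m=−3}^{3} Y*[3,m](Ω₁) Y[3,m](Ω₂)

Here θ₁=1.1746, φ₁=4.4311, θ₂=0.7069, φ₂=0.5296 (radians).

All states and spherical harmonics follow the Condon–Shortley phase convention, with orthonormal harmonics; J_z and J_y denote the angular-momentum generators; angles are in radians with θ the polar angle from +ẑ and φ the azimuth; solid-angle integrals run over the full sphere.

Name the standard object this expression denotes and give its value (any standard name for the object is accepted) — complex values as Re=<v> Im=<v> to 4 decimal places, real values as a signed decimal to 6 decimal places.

Legendre polynomial (addition theorem), +0.204353

This sum is the spherical-harmonic addition theorem: it equals the Legendre polynomial P_l(cos γ) of the angle γ between the two directions.
Term-by-term m-sum for l=3 (normalisation 4π/7 = 1.795196):
  m=-3: (0.24477 + 0.21770j) × (-0.00206 - 0.11429j) = 0.02438 - 0.02842j  (running Σ = 0.02438 - 0.02842j)
  m=-2: (-0.28393 + 0.17903j) × (0.16048 - 0.28583j) = 0.00561 + 0.10989j  (running Σ = 0.02998 + 0.08146j)
  m=-1: (0.02113 + 0.07314j) × (0.34252 - 0.20051j) = 0.02190 + 0.02082j  (running Σ = 0.05189 + 0.10228j)
  m=0: (-0.32480 + 0.00000j) × (-0.03096 + 0.00000j) = 0.01006 + 0.00000j  (running Σ = 0.06195 + 0.10228j)
  m=1: (-0.02113 + 0.07314j) × (-0.34252 - 0.20051j) = 0.02190 - 0.02082j  (running Σ = 0.08385 + 0.08146j)
  m=2: (-0.28393 - 0.17903j) × (0.16048 + 0.28583j) = 0.00561 - 0.10989j  (running Σ = 0.08946 - 0.02842j)
  m=3: (-0.24477 + 0.21770j) × (0.00206 - 0.11429j) = 0.02438 + 0.02842j  (running Σ = 0.11383 + 0.00000j)
Total Σ_m = 0.11383 + 0.00000j. Multiply by 1.795196: 0.20435 + 0.00000j. P_3(cos γ) = 0.204353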